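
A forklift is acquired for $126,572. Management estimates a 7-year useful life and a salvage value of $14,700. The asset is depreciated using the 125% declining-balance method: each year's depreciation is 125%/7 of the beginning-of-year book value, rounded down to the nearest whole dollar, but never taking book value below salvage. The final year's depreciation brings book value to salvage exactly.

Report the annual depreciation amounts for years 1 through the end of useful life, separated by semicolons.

$22,602; $18,566; $15,250; $12,527; $10,290; $8,453; $24,184

Depreciable base = $126,572 − $14,700 = $111,872.
Year 1: ⌊$126,572 × 125%/7⌋ = $22,602. Book value $103,970.
Year 2: ⌊$103,970 × 125%/7⌋ = $18,566. Book value $85,404.
Year 3: ⌊$85,404 × 125%/7⌋ = $15,250. Book value $70,154.
Year 4: ⌊$70,154 × 125%/7⌋ = $12,527. Book value $57,627.
Year 5: ⌊$57,627 × 125%/7⌋ = $10,290. Book value $47,337.
Year 6: ⌊$47,337 × 125%/7⌋ = $8,453. Book value $38,884.
Year 7 (final): $38,884 − $14,700 = $24,184. Book value $14,700.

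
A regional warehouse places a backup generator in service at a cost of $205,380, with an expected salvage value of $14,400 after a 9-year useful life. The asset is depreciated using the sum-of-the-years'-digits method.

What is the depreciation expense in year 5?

Depreciable base = $205,380 − $14,400 = $190,980.
Sum of the years' digits = 9+8+7+6+5+4+3+2+1 = 45.
Year 1: $190,980 × 9/45 = $38,196. Book value $167,184.
Year 2: $190,980 × 8/45 = $33,952. Book value $133,232.
Year 3: $190,980 × 7/45 = $29,708. Book value $103,524.
Year 4: $190,980 × 6/45 = $25,464. Book value $78,060.
Year 5: $190,980 × 5/45 = $21,220. Book value $56,840.

$21,220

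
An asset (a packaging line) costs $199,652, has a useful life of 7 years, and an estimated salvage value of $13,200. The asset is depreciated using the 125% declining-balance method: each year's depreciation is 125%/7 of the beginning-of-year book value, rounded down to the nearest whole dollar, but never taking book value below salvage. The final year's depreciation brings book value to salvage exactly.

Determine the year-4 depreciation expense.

$19,760

Depreciable base = $199,652 − $13,200 = $186,452.
Year 1: ⌊$199,652 × 125%/7⌋ = $35,652. Book value $164,000.
Year 2: ⌊$164,000 × 125%/7⌋ = $29,285. Book value $134,715.
Year 3: ⌊$134,715 × 125%/7⌋ = $24,056. Book value $110,659.
Year 4: ⌊$110,659 × 125%/7⌋ = $19,760. Book value $90,899.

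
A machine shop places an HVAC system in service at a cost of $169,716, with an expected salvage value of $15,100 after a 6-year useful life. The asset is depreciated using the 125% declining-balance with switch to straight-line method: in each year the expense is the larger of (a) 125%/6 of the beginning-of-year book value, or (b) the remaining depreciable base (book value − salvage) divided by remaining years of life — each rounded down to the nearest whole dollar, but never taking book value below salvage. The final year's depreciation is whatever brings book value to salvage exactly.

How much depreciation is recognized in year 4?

Depreciable base = $169,716 − $15,100 = $154,616.
Year 1: DB = ⌊$169,716 × 125%/6⌋ = $35,357; SL = ⌊$154,616/6⌋ = $25,769 → take DB $35,357. Book value $134,359.
Year 2: DB = ⌊$134,359 × 125%/6⌋ = $27,991; SL = ⌊$119,259/5⌋ = $23,851 → take DB $27,991. Book value $106,368.
Year 3: DB = ⌊$106,368 × 125%/6⌋ = $22,160; SL = ⌊$91,268/4⌋ = $22,817 → take SL $22,817. Book value $83,551.
Year 4: DB = ⌊$83,551 × 125%/6⌋ = $17,406; SL = ⌊$68,451/3⌋ = $22,817 → take SL $22,817. Book value $60,734.

$22,817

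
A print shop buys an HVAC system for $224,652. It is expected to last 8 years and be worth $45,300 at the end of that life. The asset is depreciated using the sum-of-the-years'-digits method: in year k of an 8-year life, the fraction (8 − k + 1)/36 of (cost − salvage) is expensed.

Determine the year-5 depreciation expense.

Depreciable base = $224,652 − $45,300 = $179,352.
Sum of the years' digits = 8+7+6+5+4+3+2+1 = 36.
Year 1: $179,352 × 8/36 = $39,856. Book value $184,796.
Year 2: $179,352 × 7/36 = $34,874. Book value $149,922.
Year 3: $179,352 × 6/36 = $29,892. Book value $120,030.
Year 4: $179,352 × 5/36 = $24,910. Book value $95,120.
Year 5: $179,352 × 4/36 = $19,928. Book value $75,192.

$19,928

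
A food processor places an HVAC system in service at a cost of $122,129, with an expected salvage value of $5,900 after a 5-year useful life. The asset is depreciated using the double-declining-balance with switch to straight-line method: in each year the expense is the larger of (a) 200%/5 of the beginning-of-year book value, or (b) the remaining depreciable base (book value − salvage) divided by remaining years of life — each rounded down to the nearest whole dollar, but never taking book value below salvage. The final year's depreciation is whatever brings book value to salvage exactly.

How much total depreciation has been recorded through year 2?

Depreciable base = $122,129 − $5,900 = $116,229.
Year 1: DB = ⌊$122,129 × 200%/5⌋ = $48,851; SL = ⌊$116,229/5⌋ = $23,245 → take DB $48,851. Book value $73,278.
Year 2: DB = ⌊$73,278 × 200%/5⌋ = $29,311; SL = ⌊$67,378/4⌋ = $16,844 → take DB $29,311. Book value $43,967.
Accumulated through year 2 = $122,129 − $43,967 = $78,162.

$78,162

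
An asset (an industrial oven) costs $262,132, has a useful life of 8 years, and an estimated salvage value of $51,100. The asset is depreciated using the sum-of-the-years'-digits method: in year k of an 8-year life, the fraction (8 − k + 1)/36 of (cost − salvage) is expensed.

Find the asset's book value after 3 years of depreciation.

$139,030

Depreciable base = $262,132 − $51,100 = $211,032.
Sum of the years' digits = 8+7+6+5+4+3+2+1 = 36.
Year 1: $211,032 × 8/36 = $46,896. Book value $215,236.
Year 2: $211,032 × 7/36 = $41,034. Book value $174,202.
Year 3: $211,032 × 6/36 = $35,172. Book value $139,030.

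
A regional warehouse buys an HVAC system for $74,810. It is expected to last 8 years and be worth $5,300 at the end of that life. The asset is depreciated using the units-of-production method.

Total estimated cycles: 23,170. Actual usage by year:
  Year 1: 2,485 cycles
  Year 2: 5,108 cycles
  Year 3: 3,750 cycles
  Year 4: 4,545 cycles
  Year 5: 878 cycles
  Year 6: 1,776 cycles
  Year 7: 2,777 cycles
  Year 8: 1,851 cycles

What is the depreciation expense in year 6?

$5,328

Depreciable base = $74,810 − $5,300 = $69,510.
Rate = $69,510 / 23,170 cycles = $3 per cycle.
Year 1: 2,485 × $3 = $7,455. Book value $67,355.
Year 2: 5,108 × $3 = $15,324. Book value $52,031.
Year 3: 3,750 × $3 = $11,250. Book value $40,781.
Year 4: 4,545 × $3 = $13,635. Book value $27,146.
Year 5: 878 × $3 = $2,634. Book value $24,512.
Year 6: 1,776 × $3 = $5,328. Book value $19,184.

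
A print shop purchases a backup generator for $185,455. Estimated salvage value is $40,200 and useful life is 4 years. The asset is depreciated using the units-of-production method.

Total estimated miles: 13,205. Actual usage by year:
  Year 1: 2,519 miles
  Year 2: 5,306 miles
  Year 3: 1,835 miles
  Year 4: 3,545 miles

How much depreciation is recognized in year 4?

Depreciable base = $185,455 − $40,200 = $145,255.
Rate = $145,255 / 13,205 miles = $11 per mile.
Year 1: 2,519 × $11 = $27,709. Book value $157,746.
Year 2: 5,306 × $11 = $58,366. Book value $99,380.
Year 3: 1,835 × $11 = $20,185. Book value $79,195.
Year 4: 3,545 × $11 = $38,995. Book value $40,200.

$38,995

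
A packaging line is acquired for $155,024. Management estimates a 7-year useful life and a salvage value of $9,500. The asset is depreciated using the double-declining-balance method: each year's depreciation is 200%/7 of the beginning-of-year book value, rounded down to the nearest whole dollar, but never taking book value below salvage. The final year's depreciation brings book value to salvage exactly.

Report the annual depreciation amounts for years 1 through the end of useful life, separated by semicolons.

Depreciable base = $155,024 − $9,500 = $145,524.
Year 1: ⌊$155,024 × 200%/7⌋ = $44,292. Book value $110,732.
Year 2: ⌊$110,732 × 200%/7⌋ = $31,637. Book value $79,095.
Year 3: ⌊$79,095 × 200%/7⌋ = $22,598. Book value $56,497.
Year 4: ⌊$56,497 × 200%/7⌋ = $16,142. Book value $40,355.
Year 5: ⌊$40,355 × 200%/7⌋ = $11,530. Book value $28,825.
Year 6: ⌊$28,825 × 200%/7⌋ = $8,235. Book value $20,590.
Year 7 (final): $20,590 − $9,500 = $11,090. Book value $9,500.

$44,292; $31,637; $22,598; $16,142; $11,530; $8,235; $11,090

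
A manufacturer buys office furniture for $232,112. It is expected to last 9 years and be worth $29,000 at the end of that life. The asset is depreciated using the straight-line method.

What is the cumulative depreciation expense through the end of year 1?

$22,568

Depreciable base = $232,112 − $29,000 = $203,112.
Annual expense = $203,112 / 9 = $22,568.
End of year 1: book value $209,544.
Accumulated through year 1 = $232,112 − $209,544 = $22,568.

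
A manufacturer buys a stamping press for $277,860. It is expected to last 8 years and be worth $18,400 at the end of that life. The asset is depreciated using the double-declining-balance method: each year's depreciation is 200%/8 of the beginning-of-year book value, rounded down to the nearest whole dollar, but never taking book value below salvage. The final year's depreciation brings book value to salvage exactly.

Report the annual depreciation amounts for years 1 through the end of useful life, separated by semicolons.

$69,465; $52,098; $39,074; $29,305; $21,979; $16,484; $12,363; $18,692

Depreciable base = $277,860 − $18,400 = $259,460.
Year 1: ⌊$277,860 × 200%/8⌋ = $69,465. Book value $208,395.
Year 2: ⌊$208,395 × 200%/8⌋ = $52,098. Book value $156,297.
Year 3: ⌊$156,297 × 200%/8⌋ = $39,074. Book value $117,223.
Year 4: ⌊$117,223 × 200%/8⌋ = $29,305. Book value $87,918.
Year 5: ⌊$87,918 × 200%/8⌋ = $21,979. Book value $65,939.
Year 6: ⌊$65,939 × 200%/8⌋ = $16,484. Book value $49,455.
Year 7: ⌊$49,455 × 200%/8⌋ = $12,363. Book value $37,092.
Year 8 (final): $37,092 − $18,400 = $18,692. Book value $18,400.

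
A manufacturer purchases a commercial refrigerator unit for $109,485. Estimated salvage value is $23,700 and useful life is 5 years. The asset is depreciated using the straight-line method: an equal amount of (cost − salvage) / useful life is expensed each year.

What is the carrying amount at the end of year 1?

Depreciable base = $109,485 − $23,700 = $85,785.
Annual expense = $85,785 / 5 = $17,157.
End of year 1: book value $92,328.

$92,328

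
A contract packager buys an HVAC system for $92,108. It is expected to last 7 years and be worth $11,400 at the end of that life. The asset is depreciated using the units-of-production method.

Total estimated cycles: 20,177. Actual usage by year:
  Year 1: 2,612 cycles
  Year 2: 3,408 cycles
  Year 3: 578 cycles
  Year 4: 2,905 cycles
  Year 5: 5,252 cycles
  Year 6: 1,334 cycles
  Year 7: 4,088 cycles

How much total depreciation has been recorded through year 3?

$26,392

Depreciable base = $92,108 − $11,400 = $80,708.
Rate = $80,708 / 20,177 cycles = $4 per cycle.
Year 1: 2,612 × $4 = $10,448. Book value $81,660.
Year 2: 3,408 × $4 = $13,632. Book value $68,028.
Year 3: 578 × $4 = $2,312. Book value $65,716.
Accumulated through year 3 = $92,108 − $65,716 = $26,392.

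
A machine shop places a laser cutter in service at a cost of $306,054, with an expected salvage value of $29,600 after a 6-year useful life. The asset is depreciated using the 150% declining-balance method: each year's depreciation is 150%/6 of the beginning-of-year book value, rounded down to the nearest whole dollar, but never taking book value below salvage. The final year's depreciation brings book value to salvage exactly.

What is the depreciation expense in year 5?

Depreciable base = $306,054 − $29,600 = $276,454.
Year 1: ⌊$306,054 × 150%/6⌋ = $76,513. Book value $229,541.
Year 2: ⌊$229,541 × 150%/6⌋ = $57,385. Book value $172,156.
Year 3: ⌊$172,156 × 150%/6⌋ = $43,039. Book value $129,117.
Year 4: ⌊$129,117 × 150%/6⌋ = $32,279. Book value $96,838.
Year 5: ⌊$96,838 × 150%/6⌋ = $24,209. Book value $72,629.

$24,209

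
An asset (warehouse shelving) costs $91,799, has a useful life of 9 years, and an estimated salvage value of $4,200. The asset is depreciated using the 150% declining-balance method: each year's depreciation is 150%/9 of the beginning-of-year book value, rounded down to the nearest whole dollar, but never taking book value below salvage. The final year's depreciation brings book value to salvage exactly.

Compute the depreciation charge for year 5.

$7,378

Depreciable base = $91,799 − $4,200 = $87,599.
Year 1: ⌊$91,799 × 150%/9⌋ = $15,299. Book value $76,500.
Year 2: ⌊$76,500 × 150%/9⌋ = $12,750. Book value $63,750.
Year 3: ⌊$63,750 × 150%/9⌋ = $10,625. Book value $53,125.
Year 4: ⌊$53,125 × 150%/9⌋ = $8,854. Book value $44,271.
Year 5: ⌊$44,271 × 150%/9⌋ = $7,378. Book value $36,893.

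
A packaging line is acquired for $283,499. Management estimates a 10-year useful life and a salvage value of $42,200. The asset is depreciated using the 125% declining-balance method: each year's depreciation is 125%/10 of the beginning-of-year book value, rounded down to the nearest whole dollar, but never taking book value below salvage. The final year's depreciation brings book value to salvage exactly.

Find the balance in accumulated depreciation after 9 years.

$198,260

Depreciable base = $283,499 − $42,200 = $241,299.
Year 1: ⌊$283,499 × 125%/10⌋ = $35,437. Book value $248,062.
Year 2: ⌊$248,062 × 125%/10⌋ = $31,007. Book value $217,055.
Year 3: ⌊$217,055 × 125%/10⌋ = $27,131. Book value $189,924.
Year 4: ⌊$189,924 × 125%/10⌋ = $23,740. Book value $166,184.
Year 5: ⌊$166,184 × 125%/10⌋ = $20,773. Book value $145,411.
Year 6: ⌊$145,411 × 125%/10⌋ = $18,176. Book value $127,235.
Year 7: ⌊$127,235 × 125%/10⌋ = $15,904. Book value $111,331.
Year 8: ⌊$111,331 × 125%/10⌋ = $13,916. Book value $97,415.
Year 9: ⌊$97,415 × 125%/10⌋ = $12,176. Book value $85,239.
Accumulated through year 9 = $283,499 − $85,239 = $198,260.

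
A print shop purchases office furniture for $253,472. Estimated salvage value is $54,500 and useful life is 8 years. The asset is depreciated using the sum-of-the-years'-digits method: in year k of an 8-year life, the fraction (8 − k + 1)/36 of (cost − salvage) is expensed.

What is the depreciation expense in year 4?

Depreciable base = $253,472 − $54,500 = $198,972.
Sum of the years' digits = 8+7+6+5+4+3+2+1 = 36.
Year 1: $198,972 × 8/36 = $44,216. Book value $209,256.
Year 2: $198,972 × 7/36 = $38,689. Book value $170,567.
Year 3: $198,972 × 6/36 = $33,162. Book value $137,405.
Year 4: $198,972 × 5/36 = $27,635. Book value $109,770.

$27,635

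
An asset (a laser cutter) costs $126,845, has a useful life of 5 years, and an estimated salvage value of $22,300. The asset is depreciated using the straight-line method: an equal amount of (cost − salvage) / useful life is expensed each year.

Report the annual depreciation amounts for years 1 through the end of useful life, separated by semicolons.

$20,909; $20,909; $20,909; $20,909; $20,909

Depreciable base = $126,845 − $22,300 = $104,545.
Annual expense = $104,545 / 5 = $20,909.
End of year 1: book value $105,936.
End of year 2: book value $85,027.
End of year 3: book value $64,118.
End of year 4: book value $43,209.
End of year 5: book value $22,300.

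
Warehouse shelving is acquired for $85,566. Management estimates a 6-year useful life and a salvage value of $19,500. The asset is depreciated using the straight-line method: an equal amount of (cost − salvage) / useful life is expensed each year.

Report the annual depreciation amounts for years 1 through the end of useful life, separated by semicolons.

Depreciable base = $85,566 − $19,500 = $66,066.
Annual expense = $66,066 / 6 = $11,011.
End of year 1: book value $74,555.
End of year 2: book value $63,544.
End of year 3: book value $52,533.
End of year 4: book value $41,522.
End of year 5: book value $30,511.
End of year 6: book value $19,500.

$11,011; $11,011; $11,011; $11,011; $11,011; $11,011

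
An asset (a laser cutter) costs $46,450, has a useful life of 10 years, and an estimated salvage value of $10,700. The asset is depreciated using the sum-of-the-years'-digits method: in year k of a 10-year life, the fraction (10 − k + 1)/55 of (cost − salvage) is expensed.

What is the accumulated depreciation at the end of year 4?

$22,100

Depreciable base = $46,450 − $10,700 = $35,750.
Sum of the years' digits = 10+9+8+7+6+5+4+3+2+1 = 55.
Year 1: $35,750 × 10/55 = $6,500. Book value $39,950.
Year 2: $35,750 × 9/55 = $5,850. Book value $34,100.
Year 3: $35,750 × 8/55 = $5,200. Book value $28,900.
Year 4: $35,750 × 7/55 = $4,550. Book value $24,350.
Accumulated through year 4 = $46,450 − $24,350 = $22,100.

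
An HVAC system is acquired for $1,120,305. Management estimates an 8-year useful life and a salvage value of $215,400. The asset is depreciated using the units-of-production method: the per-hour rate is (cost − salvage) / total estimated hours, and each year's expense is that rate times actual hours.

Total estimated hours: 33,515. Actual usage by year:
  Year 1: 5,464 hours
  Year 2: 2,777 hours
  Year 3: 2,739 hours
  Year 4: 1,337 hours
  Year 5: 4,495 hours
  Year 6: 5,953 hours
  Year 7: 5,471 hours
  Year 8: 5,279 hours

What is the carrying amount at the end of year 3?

$823,845

Depreciable base = $1,120,305 − $215,400 = $904,905.
Rate = $904,905 / 33,515 hours = $27 per hour.
Year 1: 5,464 × $27 = $147,528. Book value $972,777.
Year 2: 2,777 × $27 = $74,979. Book value $897,798.
Year 3: 2,739 × $27 = $73,953. Book value $823,845.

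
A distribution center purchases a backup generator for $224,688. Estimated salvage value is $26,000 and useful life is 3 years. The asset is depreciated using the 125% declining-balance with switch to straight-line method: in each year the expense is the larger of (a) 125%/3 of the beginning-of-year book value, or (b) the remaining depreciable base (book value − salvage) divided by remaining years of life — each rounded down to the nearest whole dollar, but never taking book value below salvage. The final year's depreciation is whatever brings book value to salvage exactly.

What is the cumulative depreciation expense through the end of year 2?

$148,231

Depreciable base = $224,688 − $26,000 = $198,688.
Year 1: DB = ⌊$224,688 × 125%/3⌋ = $93,620; SL = ⌊$198,688/3⌋ = $66,229 → take DB $93,620. Book value $131,068.
Year 2: DB = ⌊$131,068 × 125%/3⌋ = $54,611; SL = ⌊$105,068/2⌋ = $52,534 → take DB $54,611. Book value $76,457.
Accumulated through year 2 = $224,688 − $76,457 = $148,231.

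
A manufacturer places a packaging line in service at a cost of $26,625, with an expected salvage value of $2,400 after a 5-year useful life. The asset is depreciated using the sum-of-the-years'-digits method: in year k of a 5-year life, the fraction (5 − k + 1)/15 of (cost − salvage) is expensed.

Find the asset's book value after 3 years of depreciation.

Depreciable base = $26,625 − $2,400 = $24,225.
Sum of the years' digits = 5+4+3+2+1 = 15.
Year 1: $24,225 × 5/15 = $8,075. Book value $18,550.
Year 2: $24,225 × 4/15 = $6,460. Book value $12,090.
Year 3: $24,225 × 3/15 = $4,845. Book value $7,245.

$7,245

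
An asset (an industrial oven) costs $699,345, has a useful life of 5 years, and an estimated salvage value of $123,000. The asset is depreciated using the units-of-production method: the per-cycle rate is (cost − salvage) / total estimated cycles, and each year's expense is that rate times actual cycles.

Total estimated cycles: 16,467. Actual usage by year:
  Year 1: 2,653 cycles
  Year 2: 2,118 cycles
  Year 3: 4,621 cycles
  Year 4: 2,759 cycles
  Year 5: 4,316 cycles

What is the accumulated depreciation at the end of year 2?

$166,985

Depreciable base = $699,345 − $123,000 = $576,345.
Rate = $576,345 / 16,467 cycles = $35 per cycle.
Year 1: 2,653 × $35 = $92,855. Book value $606,490.
Year 2: 2,118 × $35 = $74,130. Book value $532,360.
Accumulated through year 2 = $699,345 − $532,360 = $166,985.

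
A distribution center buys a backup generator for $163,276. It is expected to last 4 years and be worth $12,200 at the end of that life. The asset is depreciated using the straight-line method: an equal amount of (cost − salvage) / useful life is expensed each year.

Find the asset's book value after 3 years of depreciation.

$49,969

Depreciable base = $163,276 − $12,200 = $151,076.
Annual expense = $151,076 / 4 = $37,769.
End of year 1: book value $125,507.
End of year 2: book value $87,738.
End of year 3: book value $49,969.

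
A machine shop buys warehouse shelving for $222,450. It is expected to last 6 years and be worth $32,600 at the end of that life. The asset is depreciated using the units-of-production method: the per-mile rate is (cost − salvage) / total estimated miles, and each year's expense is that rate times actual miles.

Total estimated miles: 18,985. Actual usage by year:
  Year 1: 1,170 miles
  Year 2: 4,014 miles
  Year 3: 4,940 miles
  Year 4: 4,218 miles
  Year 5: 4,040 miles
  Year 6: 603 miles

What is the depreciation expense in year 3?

Depreciable base = $222,450 − $32,600 = $189,850.
Rate = $189,850 / 18,985 miles = $10 per mile.
Year 1: 1,170 × $10 = $11,700. Book value $210,750.
Year 2: 4,014 × $10 = $40,140. Book value $170,610.
Year 3: 4,940 × $10 = $49,400. Book value $121,210.

$49,400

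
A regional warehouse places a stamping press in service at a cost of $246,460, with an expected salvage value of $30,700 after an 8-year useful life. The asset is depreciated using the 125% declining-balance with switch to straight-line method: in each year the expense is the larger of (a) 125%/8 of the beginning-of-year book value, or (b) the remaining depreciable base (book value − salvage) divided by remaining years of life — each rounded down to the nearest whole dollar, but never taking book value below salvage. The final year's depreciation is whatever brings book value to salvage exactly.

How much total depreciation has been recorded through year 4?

$121,884

Depreciable base = $246,460 − $30,700 = $215,760.
Year 1: DB = ⌊$246,460 × 125%/8⌋ = $38,509; SL = ⌊$215,760/8⌋ = $26,970 → take DB $38,509. Book value $207,951.
Year 2: DB = ⌊$207,951 × 125%/8⌋ = $32,492; SL = ⌊$177,251/7⌋ = $25,321 → take DB $32,492. Book value $175,459.
Year 3: DB = ⌊$175,459 × 125%/8⌋ = $27,415; SL = ⌊$144,759/6⌋ = $24,126 → take DB $27,415. Book value $148,044.
Year 4: DB = ⌊$148,044 × 125%/8⌋ = $23,131; SL = ⌊$117,344/5⌋ = $23,468 → take SL $23,468. Book value $124,576.
Accumulated through year 4 = $246,460 − $124,576 = $121,884.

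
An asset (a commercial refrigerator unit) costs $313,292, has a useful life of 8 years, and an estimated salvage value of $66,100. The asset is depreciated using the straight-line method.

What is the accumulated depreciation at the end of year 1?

$30,899

Depreciable base = $313,292 − $66,100 = $247,192.
Annual expense = $247,192 / 8 = $30,899.
End of year 1: book value $282,393.
Accumulated through year 1 = $313,292 − $282,393 = $30,899.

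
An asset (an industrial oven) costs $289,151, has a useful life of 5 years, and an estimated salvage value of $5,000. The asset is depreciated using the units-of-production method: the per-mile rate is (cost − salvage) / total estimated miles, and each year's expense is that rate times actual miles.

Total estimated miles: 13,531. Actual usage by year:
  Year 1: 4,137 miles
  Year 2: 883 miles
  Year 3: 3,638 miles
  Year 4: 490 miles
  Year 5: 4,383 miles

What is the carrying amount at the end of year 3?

$107,333

Depreciable base = $289,151 − $5,000 = $284,151.
Rate = $284,151 / 13,531 miles = $21 per mile.
Year 1: 4,137 × $21 = $86,877. Book value $202,274.
Year 2: 883 × $21 = $18,543. Book value $183,731.
Year 3: 3,638 × $21 = $76,398. Book value $107,333.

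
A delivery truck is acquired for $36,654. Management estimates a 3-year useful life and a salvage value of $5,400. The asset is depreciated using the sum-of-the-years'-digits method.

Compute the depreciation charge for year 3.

Depreciable base = $36,654 − $5,400 = $31,254.
Sum of the years' digits = 3+2+1 = 6.
Year 1: $31,254 × 3/6 = $15,627. Book value $21,027.
Year 2: $31,254 × 2/6 = $10,418. Book value $10,609.
Year 3: $31,254 × 1/6 = $5,209. Book value $5,400.

$5,209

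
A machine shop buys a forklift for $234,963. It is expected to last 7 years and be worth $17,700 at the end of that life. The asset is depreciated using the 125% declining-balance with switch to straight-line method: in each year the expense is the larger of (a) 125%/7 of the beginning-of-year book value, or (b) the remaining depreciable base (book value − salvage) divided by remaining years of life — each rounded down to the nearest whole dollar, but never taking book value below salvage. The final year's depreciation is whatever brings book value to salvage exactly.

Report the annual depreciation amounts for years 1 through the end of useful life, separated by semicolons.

$41,957; $34,465; $28,310; $28,132; $28,133; $28,133; $28,133

Depreciable base = $234,963 − $17,700 = $217,263.
Year 1: DB = ⌊$234,963 × 125%/7⌋ = $41,957; SL = ⌊$217,263/7⌋ = $31,037 → take DB $41,957. Book value $193,006.
Year 2: DB = ⌊$193,006 × 125%/7⌋ = $34,465; SL = ⌊$175,306/6⌋ = $29,217 → take DB $34,465. Book value $158,541.
Year 3: DB = ⌊$158,541 × 125%/7⌋ = $28,310; SL = ⌊$140,841/5⌋ = $28,168 → take DB $28,310. Book value $130,231.
Year 4: DB = ⌊$130,231 × 125%/7⌋ = $23,255; SL = ⌊$112,531/4⌋ = $28,132 → take SL $28,132. Book value $102,099.
Year 5: DB = ⌊$102,099 × 125%/7⌋ = $18,231; SL = ⌊$84,399/3⌋ = $28,133 → take SL $28,133. Book value $73,966.
Year 6: DB = ⌊$73,966 × 125%/7⌋ = $13,208; SL = ⌊$56,266/2⌋ = $28,133 → take SL $28,133. Book value $45,833.
Year 7 (final): $45,833 − $17,700 = $28,133. Book value $17,700.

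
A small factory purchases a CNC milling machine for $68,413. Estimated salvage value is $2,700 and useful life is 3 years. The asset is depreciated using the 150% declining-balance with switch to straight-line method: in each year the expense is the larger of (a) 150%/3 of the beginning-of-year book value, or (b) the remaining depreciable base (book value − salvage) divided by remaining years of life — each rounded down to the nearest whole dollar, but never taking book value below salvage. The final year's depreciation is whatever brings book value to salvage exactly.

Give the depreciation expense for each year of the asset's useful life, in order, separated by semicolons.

$34,206; $17,103; $14,404

Depreciable base = $68,413 − $2,700 = $65,713.
Year 1: DB = ⌊$68,413 × 150%/3⌋ = $34,206; SL = ⌊$65,713/3⌋ = $21,904 → take DB $34,206. Book value $34,207.
Year 2: DB = ⌊$34,207 × 150%/3⌋ = $17,103; SL = ⌊$31,507/2⌋ = $15,753 → take DB $17,103. Book value $17,104.
Year 3 (final): $17,104 − $2,700 = $14,404. Book value $2,700.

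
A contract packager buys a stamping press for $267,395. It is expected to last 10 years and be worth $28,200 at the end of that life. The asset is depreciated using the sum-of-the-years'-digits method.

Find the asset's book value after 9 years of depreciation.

Depreciable base = $267,395 − $28,200 = $239,195.
Sum of the years' digits = 10+9+8+7+6+5+4+3+2+1 = 55.
Year 1: $239,195 × 10/55 = $43,490. Book value $223,905.
Year 2: $239,195 × 9/55 = $39,141. Book value $184,764.
Year 3: $239,195 × 8/55 = $34,792. Book value $149,972.
Year 4: $239,195 × 7/55 = $30,443. Book value $119,529.
Year 5: $239,195 × 6/55 = $26,094. Book value $93,435.
Year 6: $239,195 × 5/55 = $21,745. Book value $71,690.
Year 7: $239,195 × 4/55 = $17,396. Book value $54,294.
Year 8: $239,195 × 3/55 = $13,047. Book value $41,247.
Year 9: $239,195 × 2/55 = $8,698. Book value $32,549.

$32,549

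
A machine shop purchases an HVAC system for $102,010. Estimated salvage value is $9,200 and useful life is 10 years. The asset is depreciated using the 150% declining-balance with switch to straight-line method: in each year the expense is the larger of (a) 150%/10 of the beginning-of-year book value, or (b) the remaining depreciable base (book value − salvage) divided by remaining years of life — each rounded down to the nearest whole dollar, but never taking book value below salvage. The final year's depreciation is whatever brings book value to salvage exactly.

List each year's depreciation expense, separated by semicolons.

Depreciable base = $102,010 − $9,200 = $92,810.
Year 1: DB = ⌊$102,010 × 150%/10⌋ = $15,301; SL = ⌊$92,810/10⌋ = $9,281 → take DB $15,301. Book value $86,709.
Year 2: DB = ⌊$86,709 × 150%/10⌋ = $13,006; SL = ⌊$77,509/9⌋ = $8,612 → take DB $13,006. Book value $73,703.
Year 3: DB = ⌊$73,703 × 150%/10⌋ = $11,055; SL = ⌊$64,503/8⌋ = $8,062 → take DB $11,055. Book value $62,648.
Year 4: DB = ⌊$62,648 × 150%/10⌋ = $9,397; SL = ⌊$53,448/7⌋ = $7,635 → take DB $9,397. Book value $53,251.
Year 5: DB = ⌊$53,251 × 150%/10⌋ = $7,987; SL = ⌊$44,051/6⌋ = $7,341 → take DB $7,987. Book value $45,264.
Year 6: DB = ⌊$45,264 × 150%/10⌋ = $6,789; SL = ⌊$36,064/5⌋ = $7,212 → take SL $7,212. Book value $38,052.
Year 7: DB = ⌊$38,052 × 150%/10⌋ = $5,707; SL = ⌊$28,852/4⌋ = $7,213 → take SL $7,213. Book value $30,839.
Year 8: DB = ⌊$30,839 × 150%/10⌋ = $4,625; SL = ⌊$21,639/3⌋ = $7,213 → take SL $7,213. Book value $23,626.
Year 9: DB = ⌊$23,626 × 150%/10⌋ = $3,543; SL = ⌊$14,426/2⌋ = $7,213 → take SL $7,213. Book value $16,413.
Year 10 (final): $16,413 − $9,200 = $7,213. Book value $9,200.

$15,301; $13,006; $11,055; $9,397; $7,987; $7,212; $7,213; $7,213; $7,213; $7,213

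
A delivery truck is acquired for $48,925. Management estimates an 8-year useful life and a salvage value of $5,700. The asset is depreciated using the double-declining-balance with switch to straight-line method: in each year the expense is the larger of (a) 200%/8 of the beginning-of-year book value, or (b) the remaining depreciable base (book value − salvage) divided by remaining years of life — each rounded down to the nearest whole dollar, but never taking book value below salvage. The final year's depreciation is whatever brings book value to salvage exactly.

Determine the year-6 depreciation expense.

Depreciable base = $48,925 − $5,700 = $43,225.
Year 1: DB = ⌊$48,925 × 200%/8⌋ = $12,231; SL = ⌊$43,225/8⌋ = $5,403 → take DB $12,231. Book value $36,694.
Year 2: DB = ⌊$36,694 × 200%/8⌋ = $9,173; SL = ⌊$30,994/7⌋ = $4,427 → take DB $9,173. Book value $27,521.
Year 3: DB = ⌊$27,521 × 200%/8⌋ = $6,880; SL = ⌊$21,821/6⌋ = $3,636 → take DB $6,880. Book value $20,641.
Year 4: DB = ⌊$20,641 × 200%/8⌋ = $5,160; SL = ⌊$14,941/5⌋ = $2,988 → take DB $5,160. Book value $15,481.
Year 5: DB = ⌊$15,481 × 200%/8⌋ = $3,870; SL = ⌊$9,781/4⌋ = $2,445 → take DB $3,870. Book value $11,611.
Year 6: DB = ⌊$11,611 × 200%/8⌋ = $2,902; SL = ⌊$5,911/3⌋ = $1,970 → take DB $2,902. Book value $8,709.

$2,902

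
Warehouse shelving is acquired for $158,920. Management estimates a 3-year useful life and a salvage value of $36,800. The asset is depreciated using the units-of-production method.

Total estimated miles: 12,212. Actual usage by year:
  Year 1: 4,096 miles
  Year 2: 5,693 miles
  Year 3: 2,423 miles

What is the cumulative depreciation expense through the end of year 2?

Depreciable base = $158,920 − $36,800 = $122,120.
Rate = $122,120 / 12,212 miles = $10 per mile.
Year 1: 4,096 × $10 = $40,960. Book value $117,960.
Year 2: 5,693 × $10 = $56,930. Book value $61,030.
Accumulated through year 2 = $158,920 − $61,030 = $97,890.

$97,890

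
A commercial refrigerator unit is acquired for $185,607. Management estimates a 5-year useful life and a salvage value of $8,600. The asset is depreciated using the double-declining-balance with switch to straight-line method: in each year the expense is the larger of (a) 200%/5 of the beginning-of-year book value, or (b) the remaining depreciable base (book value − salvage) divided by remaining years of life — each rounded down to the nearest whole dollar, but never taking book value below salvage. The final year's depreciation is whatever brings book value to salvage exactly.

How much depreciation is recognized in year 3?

$26,727

Depreciable base = $185,607 − $8,600 = $177,007.
Year 1: DB = ⌊$185,607 × 200%/5⌋ = $74,242; SL = ⌊$177,007/5⌋ = $35,401 → take DB $74,242. Book value $111,365.
Year 2: DB = ⌊$111,365 × 200%/5⌋ = $44,546; SL = ⌊$102,765/4⌋ = $25,691 → take DB $44,546. Book value $66,819.
Year 3: DB = ⌊$66,819 × 200%/5⌋ = $26,727; SL = ⌊$58,219/3⌋ = $19,406 → take DB $26,727. Book value $40,092.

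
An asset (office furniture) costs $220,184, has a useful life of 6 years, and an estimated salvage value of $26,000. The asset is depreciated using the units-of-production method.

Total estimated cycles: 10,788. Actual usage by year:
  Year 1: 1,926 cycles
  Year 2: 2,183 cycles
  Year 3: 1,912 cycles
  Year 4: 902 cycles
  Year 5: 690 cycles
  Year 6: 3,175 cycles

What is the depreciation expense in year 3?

Depreciable base = $220,184 − $26,000 = $194,184.
Rate = $194,184 / 10,788 cycles = $18 per cycle.
Year 1: 1,926 × $18 = $34,668. Book value $185,516.
Year 2: 2,183 × $18 = $39,294. Book value $146,222.
Year 3: 1,912 × $18 = $34,416. Book value $111,806.

$34,416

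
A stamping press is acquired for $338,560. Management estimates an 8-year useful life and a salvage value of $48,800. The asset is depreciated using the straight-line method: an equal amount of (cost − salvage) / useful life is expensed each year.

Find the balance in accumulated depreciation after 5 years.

$181,100

Depreciable base = $338,560 − $48,800 = $289,760.
Annual expense = $289,760 / 8 = $36,220.
End of year 1: book value $302,340.
End of year 2: book value $266,120.
End of year 3: book value $229,900.
End of year 4: book value $193,680.
End of year 5: book value $157,460.
Accumulated through year 5 = $338,560 − $157,460 = $181,100.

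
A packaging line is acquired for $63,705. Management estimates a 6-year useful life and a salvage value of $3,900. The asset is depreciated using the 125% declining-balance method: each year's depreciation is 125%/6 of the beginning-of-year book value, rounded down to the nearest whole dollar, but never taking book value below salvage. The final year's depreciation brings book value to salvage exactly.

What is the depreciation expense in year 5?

$5,213

Depreciable base = $63,705 − $3,900 = $59,805.
Year 1: ⌊$63,705 × 125%/6⌋ = $13,271. Book value $50,434.
Year 2: ⌊$50,434 × 125%/6⌋ = $10,507. Book value $39,927.
Year 3: ⌊$39,927 × 125%/6⌋ = $8,318. Book value $31,609.
Year 4: ⌊$31,609 × 125%/6⌋ = $6,585. Book value $25,024.
Year 5: ⌊$25,024 × 125%/6⌋ = $5,213. Book value $19,811.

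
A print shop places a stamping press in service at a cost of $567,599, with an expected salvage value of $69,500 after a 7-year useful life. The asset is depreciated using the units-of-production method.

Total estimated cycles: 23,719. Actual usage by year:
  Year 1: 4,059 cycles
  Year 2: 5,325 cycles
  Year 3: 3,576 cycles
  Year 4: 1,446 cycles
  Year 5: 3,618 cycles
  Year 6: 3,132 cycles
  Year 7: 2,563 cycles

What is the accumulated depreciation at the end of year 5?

Depreciable base = $567,599 − $69,500 = $498,099.
Rate = $498,099 / 23,719 cycles = $21 per cycle.
Year 1: 4,059 × $21 = $85,239. Book value $482,360.
Year 2: 5,325 × $21 = $111,825. Book value $370,535.
Year 3: 3,576 × $21 = $75,096. Book value $295,439.
Year 4: 1,446 × $21 = $30,366. Book value $265,073.
Year 5: 3,618 × $21 = $75,978. Book value $189,095.
Accumulated through year 5 = $567,599 − $189,095 = $378,504.

$378,504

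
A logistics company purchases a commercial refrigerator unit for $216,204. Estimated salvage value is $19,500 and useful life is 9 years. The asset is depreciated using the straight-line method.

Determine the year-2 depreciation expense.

Depreciable base = $216,204 − $19,500 = $196,704.
Annual expense = $196,704 / 9 = $21,856.

$21,856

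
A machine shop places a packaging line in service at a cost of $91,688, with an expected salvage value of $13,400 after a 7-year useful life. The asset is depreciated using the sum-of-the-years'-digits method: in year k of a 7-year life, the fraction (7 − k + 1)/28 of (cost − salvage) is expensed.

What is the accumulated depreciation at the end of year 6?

Depreciable base = $91,688 − $13,400 = $78,288.
Sum of the years' digits = 7+6+5+4+3+2+1 = 28.
Year 1: $78,288 × 7/28 = $19,572. Book value $72,116.
Year 2: $78,288 × 6/28 = $16,776. Book value $55,340.
Year 3: $78,288 × 5/28 = $13,980. Book value $41,360.
Year 4: $78,288 × 4/28 = $11,184. Book value $30,176.
Year 5: $78,288 × 3/28 = $8,388. Book value $21,788.
Year 6: $78,288 × 2/28 = $5,592. Book value $16,196.
Accumulated through year 6 = $91,688 − $16,196 = $75,492.

$75,492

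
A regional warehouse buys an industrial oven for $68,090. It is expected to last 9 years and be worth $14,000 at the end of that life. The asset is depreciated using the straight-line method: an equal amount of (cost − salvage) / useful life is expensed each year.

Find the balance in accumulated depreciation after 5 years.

Depreciable base = $68,090 − $14,000 = $54,090.
Annual expense = $54,090 / 9 = $6,010.
End of year 1: book value $62,080.
End of year 2: book value $56,070.
End of year 3: book value $50,060.
End of year 4: book value $44,050.
End of year 5: book value $38,040.
Accumulated through year 5 = $68,090 − $38,040 = $30,050.

$30,050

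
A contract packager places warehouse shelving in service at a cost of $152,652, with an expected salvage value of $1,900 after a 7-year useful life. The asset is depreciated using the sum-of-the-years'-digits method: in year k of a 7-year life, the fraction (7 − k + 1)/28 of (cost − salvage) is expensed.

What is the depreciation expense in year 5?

Depreciable base = $152,652 − $1,900 = $150,752.
Sum of the years' digits = 7+6+5+4+3+2+1 = 28.
Year 1: $150,752 × 7/28 = $37,688. Book value $114,964.
Year 2: $150,752 × 6/28 = $32,304. Book value $82,660.
Year 3: $150,752 × 5/28 = $26,920. Book value $55,740.
Year 4: $150,752 × 4/28 = $21,536. Book value $34,204.
Year 5: $150,752 × 3/28 = $16,152. Book value $18,052.

$16,152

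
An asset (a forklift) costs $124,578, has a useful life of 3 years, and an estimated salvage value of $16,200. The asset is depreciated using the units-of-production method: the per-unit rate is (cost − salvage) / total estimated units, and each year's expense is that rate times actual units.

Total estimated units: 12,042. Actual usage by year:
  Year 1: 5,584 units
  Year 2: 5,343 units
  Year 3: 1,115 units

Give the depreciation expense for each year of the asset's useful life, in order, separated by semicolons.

$50,256; $48,087; $10,035

Depreciable base = $124,578 − $16,200 = $108,378.
Rate = $108,378 / 12,042 units = $9 per unit.
Year 1: 5,584 × $9 = $50,256. Book value $74,322.
Year 2: 5,343 × $9 = $48,087. Book value $26,235.
Year 3: 1,115 × $9 = $10,035. Book value $16,200.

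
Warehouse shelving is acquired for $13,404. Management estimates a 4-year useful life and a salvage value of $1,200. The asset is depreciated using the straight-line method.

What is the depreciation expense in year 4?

$3,051

Depreciable base = $13,404 − $1,200 = $12,204.
Annual expense = $12,204 / 4 = $3,051.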